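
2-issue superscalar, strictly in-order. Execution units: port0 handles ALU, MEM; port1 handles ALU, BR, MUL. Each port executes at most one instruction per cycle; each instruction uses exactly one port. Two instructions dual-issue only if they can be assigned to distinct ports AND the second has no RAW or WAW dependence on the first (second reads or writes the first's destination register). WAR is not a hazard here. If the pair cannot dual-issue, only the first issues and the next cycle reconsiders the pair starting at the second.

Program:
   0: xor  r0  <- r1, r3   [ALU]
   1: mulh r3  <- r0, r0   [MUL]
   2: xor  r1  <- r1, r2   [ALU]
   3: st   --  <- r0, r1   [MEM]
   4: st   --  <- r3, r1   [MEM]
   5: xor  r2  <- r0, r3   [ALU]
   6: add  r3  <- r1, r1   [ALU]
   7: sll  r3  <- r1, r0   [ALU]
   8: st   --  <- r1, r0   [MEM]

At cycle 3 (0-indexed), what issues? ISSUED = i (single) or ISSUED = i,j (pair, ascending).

0. xor.ALU @i0  | RAW r0
1. mulh.MUL+xor.ALU @i1&i2  | pair
2. st.MEM @i3  | no-port MEM/MEM
3. st.MEM+xor.ALU @i4&i5  | pair
4. add.ALU @i6  | WAW r3
5. sll.ALU+st.MEM @i7&i8  | pair

ISSUED = 4,5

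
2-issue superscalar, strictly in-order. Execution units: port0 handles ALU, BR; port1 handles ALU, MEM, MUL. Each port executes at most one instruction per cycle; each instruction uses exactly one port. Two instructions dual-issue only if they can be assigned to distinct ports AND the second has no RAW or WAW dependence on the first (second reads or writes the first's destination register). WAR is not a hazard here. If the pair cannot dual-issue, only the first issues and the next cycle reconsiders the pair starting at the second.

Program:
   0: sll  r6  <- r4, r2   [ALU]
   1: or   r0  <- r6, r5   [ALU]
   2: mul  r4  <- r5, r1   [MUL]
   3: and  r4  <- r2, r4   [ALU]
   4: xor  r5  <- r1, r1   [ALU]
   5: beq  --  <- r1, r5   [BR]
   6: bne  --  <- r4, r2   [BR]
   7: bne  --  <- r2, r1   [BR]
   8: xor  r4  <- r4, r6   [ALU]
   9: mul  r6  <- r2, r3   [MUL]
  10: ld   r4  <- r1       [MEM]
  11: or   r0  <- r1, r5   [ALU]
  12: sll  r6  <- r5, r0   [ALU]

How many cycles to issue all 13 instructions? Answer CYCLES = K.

  cy0 -> i0 (sll) RAW r6
  cy1 -> i1+i2 (or+mul) 2-wide
  cy2 -> i3+i4 (and+xor) 2-wide
  cy3 -> i5 (beq) no-port BR/BR
  cy4 -> i6 (bne) no-port BR/BR
  cy5 -> i7+i8 (bne+xor) 2-wide
  cy6 -> i9 (mul) no-port MUL/MEM
  cy7 -> i10+i11 (ld+or) 2-wide
  cy8 -> i12 (sll) tail

CYCLES = 9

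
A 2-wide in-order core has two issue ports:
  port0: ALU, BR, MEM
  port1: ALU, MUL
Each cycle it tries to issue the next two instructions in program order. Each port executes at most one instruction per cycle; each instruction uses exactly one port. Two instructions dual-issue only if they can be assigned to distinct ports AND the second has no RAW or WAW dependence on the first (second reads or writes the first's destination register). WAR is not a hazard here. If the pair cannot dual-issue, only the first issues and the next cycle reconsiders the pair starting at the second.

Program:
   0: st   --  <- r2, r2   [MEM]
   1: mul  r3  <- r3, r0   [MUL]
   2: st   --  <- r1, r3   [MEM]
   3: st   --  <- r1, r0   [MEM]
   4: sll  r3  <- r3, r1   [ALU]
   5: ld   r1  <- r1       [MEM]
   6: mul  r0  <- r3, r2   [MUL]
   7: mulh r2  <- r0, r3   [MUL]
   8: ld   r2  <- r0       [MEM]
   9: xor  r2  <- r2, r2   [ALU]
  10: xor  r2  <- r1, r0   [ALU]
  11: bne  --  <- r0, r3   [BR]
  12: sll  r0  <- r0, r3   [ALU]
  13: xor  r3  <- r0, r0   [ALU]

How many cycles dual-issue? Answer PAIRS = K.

PAIRS = 4

#0 head=0: st;mul i0/i1 dual
#1 head=2: st i2 no-port MEM/MEM
#2 head=3: st;sll i3/i4 dual
#3 head=5: ld;mul i5/i6 dual
#4 head=7: mulh i7 WAW r2
#5 head=8: ld i8 RAW+WAW r2
#6 head=9: xor i9 WAW r2
#7 head=10: xor;bne i10/i11 dual
#8 head=12: sll i12 RAW r0
#9 head=13: xor i13 tail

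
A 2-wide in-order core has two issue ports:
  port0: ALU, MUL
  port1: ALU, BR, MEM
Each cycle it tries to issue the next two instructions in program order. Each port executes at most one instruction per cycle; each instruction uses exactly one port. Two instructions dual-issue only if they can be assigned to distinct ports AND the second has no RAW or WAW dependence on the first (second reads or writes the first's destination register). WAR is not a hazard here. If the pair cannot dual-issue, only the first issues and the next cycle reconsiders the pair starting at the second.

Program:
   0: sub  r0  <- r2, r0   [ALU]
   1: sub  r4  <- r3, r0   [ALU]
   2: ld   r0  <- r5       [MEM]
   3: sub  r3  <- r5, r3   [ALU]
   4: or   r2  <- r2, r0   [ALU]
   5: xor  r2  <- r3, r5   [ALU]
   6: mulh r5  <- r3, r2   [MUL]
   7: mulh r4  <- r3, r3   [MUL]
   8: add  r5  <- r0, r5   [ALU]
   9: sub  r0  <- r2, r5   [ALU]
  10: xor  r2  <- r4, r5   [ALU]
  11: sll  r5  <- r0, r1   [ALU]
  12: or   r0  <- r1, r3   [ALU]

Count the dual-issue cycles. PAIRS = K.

[0] i0  sub.ALU  -- RAW r0
[1] i1,i2  sub.ALU/ld.MEM  -- 2-wide
[2] i3,i4  sub.ALU/or.ALU  -- 2-wide
[3] i5  xor.ALU  -- RAW r2
[4] i6  mulh.MUL  -- no-port MUL/MUL
[5] i7,i8  mulh.MUL/add.ALU  -- 2-wide
[6] i9,i10  sub.ALU/xor.ALU  -- 2-wide
[7] i11,i12  sll.ALU/or.ALU  -- 2-wide

PAIRS = 5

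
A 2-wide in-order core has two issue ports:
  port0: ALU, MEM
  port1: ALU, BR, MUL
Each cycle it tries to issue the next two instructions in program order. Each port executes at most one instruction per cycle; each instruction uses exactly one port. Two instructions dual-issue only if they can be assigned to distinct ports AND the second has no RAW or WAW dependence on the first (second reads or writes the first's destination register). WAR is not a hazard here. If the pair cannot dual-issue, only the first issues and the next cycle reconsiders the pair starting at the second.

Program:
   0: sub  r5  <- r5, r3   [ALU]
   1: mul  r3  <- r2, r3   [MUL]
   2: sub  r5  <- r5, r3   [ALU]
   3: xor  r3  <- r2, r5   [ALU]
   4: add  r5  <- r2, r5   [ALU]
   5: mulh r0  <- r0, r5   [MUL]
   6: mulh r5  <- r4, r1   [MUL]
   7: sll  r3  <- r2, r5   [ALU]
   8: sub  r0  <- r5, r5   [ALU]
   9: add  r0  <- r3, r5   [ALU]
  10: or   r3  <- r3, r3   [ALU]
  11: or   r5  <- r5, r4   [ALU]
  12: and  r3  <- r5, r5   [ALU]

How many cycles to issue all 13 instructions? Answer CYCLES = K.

t=0 i0+i1:sub/mul ; 2-wide
t=1 i2:sub ; RAW r5
t=2 i3+i4:xor/add ; 2-wide
t=3 i5:mulh ; no-port MUL/MUL
t=4 i6:mulh ; RAW r5
t=5 i7+i8:sll/sub ; 2-wide
t=6 i9+i10:add/or ; 2-wide
t=7 i11:or ; RAW r5
t=8 i12:and ; tail

CYCLES = 9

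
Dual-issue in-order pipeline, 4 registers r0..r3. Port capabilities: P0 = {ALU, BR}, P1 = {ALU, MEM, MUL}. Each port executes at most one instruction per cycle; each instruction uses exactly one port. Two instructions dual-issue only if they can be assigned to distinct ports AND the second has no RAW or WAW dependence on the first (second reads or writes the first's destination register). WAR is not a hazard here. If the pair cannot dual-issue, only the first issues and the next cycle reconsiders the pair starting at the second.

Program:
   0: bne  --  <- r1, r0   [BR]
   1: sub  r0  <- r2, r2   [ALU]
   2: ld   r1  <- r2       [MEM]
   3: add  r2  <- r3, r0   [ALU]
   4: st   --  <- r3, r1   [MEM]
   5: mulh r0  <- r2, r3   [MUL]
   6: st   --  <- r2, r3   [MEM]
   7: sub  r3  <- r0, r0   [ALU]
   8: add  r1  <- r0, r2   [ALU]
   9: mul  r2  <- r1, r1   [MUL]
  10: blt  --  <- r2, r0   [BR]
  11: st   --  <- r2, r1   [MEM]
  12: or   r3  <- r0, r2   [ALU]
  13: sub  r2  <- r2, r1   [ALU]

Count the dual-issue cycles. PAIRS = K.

PAIRS = 5

  cy0 -> i0+i1 (bne.BR+sub.ALU) dual
  cy1 -> i2+i3 (ld.MEM+add.ALU) dual
  cy2 -> i4 (st.MEM) no-port MEM/MUL
  cy3 -> i5 (mulh.MUL) no-port MUL/MEM
  cy4 -> i6+i7 (st.MEM+sub.ALU) dual
  cy5 -> i8 (add.ALU) RAW r1
  cy6 -> i9 (mul.MUL) RAW r2
  cy7 -> i10+i11 (blt.BR+st.MEM) dual
  cy8 -> i12+i13 (or.ALU+sub.ALU) dual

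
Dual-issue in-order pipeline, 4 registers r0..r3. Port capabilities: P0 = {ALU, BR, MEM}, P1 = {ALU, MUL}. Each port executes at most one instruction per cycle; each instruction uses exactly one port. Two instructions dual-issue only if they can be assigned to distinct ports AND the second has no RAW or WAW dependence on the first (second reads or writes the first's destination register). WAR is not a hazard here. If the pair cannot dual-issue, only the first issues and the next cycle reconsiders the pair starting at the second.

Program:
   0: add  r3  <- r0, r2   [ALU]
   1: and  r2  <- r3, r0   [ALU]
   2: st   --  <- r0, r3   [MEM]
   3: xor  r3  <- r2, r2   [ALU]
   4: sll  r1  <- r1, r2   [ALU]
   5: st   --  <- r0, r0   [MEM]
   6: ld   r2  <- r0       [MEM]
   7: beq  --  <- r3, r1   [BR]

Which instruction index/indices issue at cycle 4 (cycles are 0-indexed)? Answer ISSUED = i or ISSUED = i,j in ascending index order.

ISSUED = 6

#0 head=0: add.ALU i0 RAW r3
#1 head=1: and.ALU;st.MEM i1/i2 2-wide
#2 head=3: xor.ALU;sll.ALU i3/i4 2-wide
#3 head=5: st.MEM i5 no-port MEM/MEM
#4 head=6: ld.MEM i6 no-port MEM/BR
#5 head=7: beq.BR i7 tail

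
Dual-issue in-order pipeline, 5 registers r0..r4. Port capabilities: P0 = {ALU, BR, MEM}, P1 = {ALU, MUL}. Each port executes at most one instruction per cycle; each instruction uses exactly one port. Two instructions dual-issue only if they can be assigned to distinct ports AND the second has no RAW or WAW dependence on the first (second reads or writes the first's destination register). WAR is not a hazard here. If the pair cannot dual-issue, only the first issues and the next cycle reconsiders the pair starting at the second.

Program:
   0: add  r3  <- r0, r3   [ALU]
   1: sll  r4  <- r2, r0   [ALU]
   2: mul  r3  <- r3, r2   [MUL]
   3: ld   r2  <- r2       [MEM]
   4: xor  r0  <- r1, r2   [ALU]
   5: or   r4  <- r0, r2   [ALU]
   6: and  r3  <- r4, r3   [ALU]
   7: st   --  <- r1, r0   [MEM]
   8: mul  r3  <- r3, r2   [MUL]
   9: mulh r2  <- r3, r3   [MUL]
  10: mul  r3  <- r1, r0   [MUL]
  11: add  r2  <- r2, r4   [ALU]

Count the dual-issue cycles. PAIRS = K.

PAIRS = 4

0. add.ALU;sll.ALU @i0&i1  | dual
1. mul.MUL;ld.MEM @i2&i3  | dual
2. xor.ALU @i4  | RAW r0
3. or.ALU @i5  | RAW r4
4. and.ALU;st.MEM @i6&i7  | dual
5. mul.MUL @i8  | no-port MUL/MUL
6. mulh.MUL @i9  | no-port MUL/MUL
7. mul.MUL;add.ALU @i10&i11  | dual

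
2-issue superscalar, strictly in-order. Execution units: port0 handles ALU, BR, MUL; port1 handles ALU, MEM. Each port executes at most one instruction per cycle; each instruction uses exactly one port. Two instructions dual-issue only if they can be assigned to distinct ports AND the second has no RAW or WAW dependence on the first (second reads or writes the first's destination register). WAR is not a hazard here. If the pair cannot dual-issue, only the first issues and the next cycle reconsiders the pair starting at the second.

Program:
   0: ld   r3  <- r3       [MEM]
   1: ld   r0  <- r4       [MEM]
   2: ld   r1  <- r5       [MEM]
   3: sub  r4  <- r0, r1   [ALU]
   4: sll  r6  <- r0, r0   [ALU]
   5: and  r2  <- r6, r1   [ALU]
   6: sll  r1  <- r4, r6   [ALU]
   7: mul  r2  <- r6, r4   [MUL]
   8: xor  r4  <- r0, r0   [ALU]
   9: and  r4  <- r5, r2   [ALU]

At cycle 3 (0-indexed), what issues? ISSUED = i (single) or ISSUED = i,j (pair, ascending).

ISSUED = 3,4

c0: i0 ld.MEM  no-port MEM/MEM
c1: i1 ld.MEM  no-port MEM/MEM
c2: i2 ld.MEM  RAW r1
c3: i3,i4 sub.ALU sll.ALU  pair
c4: i5,i6 and.ALU sll.ALU  pair
c5: i7,i8 mul.MUL xor.ALU  pair
c6: i9 and.ALU  tail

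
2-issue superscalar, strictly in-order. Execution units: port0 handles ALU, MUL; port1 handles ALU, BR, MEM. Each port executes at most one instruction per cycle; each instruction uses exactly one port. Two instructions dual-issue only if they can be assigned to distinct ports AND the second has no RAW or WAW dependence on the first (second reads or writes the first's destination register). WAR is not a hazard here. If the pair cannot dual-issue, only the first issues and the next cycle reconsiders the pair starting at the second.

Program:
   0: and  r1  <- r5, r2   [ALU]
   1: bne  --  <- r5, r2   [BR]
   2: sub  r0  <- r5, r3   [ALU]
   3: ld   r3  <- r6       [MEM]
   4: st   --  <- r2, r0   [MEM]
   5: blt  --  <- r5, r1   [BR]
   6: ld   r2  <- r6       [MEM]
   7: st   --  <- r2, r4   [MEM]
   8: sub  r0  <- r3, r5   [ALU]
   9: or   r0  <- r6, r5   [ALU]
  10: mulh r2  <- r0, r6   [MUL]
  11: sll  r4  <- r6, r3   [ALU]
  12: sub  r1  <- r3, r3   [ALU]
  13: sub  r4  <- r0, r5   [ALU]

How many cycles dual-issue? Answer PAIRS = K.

#0 head=0: and.ALU bne.BR i0,i1 dual
#1 head=2: sub.ALU ld.MEM i2,i3 dual
#2 head=4: st.MEM i4 no-port MEM/BR
#3 head=5: blt.BR i5 no-port BR/MEM
#4 head=6: ld.MEM i6 no-port MEM/MEM
#5 head=7: st.MEM sub.ALU i7,i8 dual
#6 head=9: or.ALU i9 RAW r0
#7 head=10: mulh.MUL sll.ALU i10,i11 dual
#8 head=12: sub.ALU sub.ALU i12,i13 dual

PAIRS = 5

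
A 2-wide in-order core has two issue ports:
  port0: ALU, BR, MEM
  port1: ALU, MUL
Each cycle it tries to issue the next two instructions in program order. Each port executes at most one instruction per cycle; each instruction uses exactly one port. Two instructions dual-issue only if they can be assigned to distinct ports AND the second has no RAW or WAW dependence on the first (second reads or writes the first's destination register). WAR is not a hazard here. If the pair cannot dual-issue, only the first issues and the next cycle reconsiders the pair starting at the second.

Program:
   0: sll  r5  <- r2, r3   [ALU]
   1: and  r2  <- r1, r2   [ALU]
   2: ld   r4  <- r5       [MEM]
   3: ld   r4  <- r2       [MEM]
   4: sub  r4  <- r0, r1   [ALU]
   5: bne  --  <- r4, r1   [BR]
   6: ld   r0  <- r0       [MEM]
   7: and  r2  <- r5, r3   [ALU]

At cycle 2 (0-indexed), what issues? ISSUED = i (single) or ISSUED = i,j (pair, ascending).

ISSUED = 3

0. sll;and @i0+i1  | dual
1. ld @i2  | no-port MEM/MEM
2. ld @i3  | WAW r4
3. sub @i4  | RAW r4
4. bne @i5  | no-port BR/MEM
5. ld;and @i6+i7  | dual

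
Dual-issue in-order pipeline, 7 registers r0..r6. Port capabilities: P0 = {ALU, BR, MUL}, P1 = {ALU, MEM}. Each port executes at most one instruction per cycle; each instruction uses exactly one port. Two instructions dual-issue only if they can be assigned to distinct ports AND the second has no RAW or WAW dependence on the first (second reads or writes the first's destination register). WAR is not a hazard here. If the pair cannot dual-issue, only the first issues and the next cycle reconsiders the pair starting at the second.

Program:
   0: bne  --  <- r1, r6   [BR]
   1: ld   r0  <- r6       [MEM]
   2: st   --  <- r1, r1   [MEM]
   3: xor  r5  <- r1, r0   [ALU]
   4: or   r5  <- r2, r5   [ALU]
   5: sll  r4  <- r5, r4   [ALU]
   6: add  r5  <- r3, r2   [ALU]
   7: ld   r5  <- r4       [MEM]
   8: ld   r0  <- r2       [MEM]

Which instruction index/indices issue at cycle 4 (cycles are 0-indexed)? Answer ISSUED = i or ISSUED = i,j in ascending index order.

0. bne.BR+ld.MEM @i0,i1  | dual
1. st.MEM+xor.ALU @i2,i3  | dual
2. or.ALU @i4  | RAW r5
3. sll.ALU+add.ALU @i5,i6  | dual
4. ld.MEM @i7  | no-port MEM/MEM
5. ld.MEM @i8  | tail

ISSUED = 7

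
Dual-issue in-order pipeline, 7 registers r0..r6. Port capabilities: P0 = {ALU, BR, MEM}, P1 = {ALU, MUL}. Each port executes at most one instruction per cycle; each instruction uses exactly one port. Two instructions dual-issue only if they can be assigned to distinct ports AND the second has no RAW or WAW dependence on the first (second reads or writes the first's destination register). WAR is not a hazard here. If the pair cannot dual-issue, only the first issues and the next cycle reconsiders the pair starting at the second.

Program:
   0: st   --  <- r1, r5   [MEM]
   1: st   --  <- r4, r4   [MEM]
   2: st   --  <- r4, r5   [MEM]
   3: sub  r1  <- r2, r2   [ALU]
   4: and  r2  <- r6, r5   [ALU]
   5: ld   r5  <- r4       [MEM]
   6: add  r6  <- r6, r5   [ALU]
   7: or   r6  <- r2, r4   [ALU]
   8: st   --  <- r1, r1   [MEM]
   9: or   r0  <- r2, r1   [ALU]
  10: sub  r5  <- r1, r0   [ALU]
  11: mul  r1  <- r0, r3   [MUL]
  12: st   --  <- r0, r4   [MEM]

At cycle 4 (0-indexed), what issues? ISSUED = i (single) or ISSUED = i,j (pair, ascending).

ISSUED = 6

0. st.MEM @i0  | no-port MEM/MEM
1. st.MEM @i1  | no-port MEM/MEM
2. st.MEM sub.ALU @i2&i3  | 2-wide
3. and.ALU ld.MEM @i4&i5  | 2-wide
4. add.ALU @i6  | WAW r6
5. or.ALU st.MEM @i7&i8  | 2-wide
6. or.ALU @i9  | RAW r0
7. sub.ALU mul.MUL @i10&i11  | 2-wide
8. st.MEM @i12  | tail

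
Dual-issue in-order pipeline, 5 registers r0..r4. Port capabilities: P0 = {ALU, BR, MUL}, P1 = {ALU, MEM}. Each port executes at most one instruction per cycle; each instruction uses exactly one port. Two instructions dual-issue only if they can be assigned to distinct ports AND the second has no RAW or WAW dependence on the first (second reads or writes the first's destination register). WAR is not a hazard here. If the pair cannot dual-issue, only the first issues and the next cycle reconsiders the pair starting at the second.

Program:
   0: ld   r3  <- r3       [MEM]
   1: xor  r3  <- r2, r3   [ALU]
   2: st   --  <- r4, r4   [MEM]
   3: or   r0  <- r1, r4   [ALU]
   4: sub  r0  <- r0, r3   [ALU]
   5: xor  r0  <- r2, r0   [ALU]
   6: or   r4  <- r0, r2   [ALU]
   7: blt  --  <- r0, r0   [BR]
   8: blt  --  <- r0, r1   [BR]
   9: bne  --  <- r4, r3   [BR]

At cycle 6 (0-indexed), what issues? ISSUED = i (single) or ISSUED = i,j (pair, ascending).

[0] i0  ld.MEM  -- RAW+WAW r3
[1] i1,i2  xor.ALU/st.MEM  -- 2-wide
[2] i3  or.ALU  -- RAW+WAW r0
[3] i4  sub.ALU  -- RAW+WAW r0
[4] i5  xor.ALU  -- RAW r0
[5] i6,i7  or.ALU/blt.BR  -- 2-wide
[6] i8  blt.BR  -- no-port BR/BR
[7] i9  bne.BR  -- tail

ISSUED = 8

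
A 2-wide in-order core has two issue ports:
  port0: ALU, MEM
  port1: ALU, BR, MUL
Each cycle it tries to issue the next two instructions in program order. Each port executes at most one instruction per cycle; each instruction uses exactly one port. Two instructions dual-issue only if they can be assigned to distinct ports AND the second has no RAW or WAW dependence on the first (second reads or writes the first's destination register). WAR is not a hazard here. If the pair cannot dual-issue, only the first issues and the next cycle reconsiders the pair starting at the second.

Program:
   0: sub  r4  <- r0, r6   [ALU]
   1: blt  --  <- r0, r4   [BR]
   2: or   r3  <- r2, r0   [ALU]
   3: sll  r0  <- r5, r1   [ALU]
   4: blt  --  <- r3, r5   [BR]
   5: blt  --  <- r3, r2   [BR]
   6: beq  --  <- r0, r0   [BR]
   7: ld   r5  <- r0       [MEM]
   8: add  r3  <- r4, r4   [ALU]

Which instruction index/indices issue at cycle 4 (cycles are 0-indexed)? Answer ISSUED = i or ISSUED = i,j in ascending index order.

0. sub @i0  | RAW r4
1. blt/or @i1&i2  | dual
2. sll/blt @i3&i4  | dual
3. blt @i5  | no-port BR/BR
4. beq/ld @i6&i7  | dual
5. add @i8  | tail

ISSUED = 6,7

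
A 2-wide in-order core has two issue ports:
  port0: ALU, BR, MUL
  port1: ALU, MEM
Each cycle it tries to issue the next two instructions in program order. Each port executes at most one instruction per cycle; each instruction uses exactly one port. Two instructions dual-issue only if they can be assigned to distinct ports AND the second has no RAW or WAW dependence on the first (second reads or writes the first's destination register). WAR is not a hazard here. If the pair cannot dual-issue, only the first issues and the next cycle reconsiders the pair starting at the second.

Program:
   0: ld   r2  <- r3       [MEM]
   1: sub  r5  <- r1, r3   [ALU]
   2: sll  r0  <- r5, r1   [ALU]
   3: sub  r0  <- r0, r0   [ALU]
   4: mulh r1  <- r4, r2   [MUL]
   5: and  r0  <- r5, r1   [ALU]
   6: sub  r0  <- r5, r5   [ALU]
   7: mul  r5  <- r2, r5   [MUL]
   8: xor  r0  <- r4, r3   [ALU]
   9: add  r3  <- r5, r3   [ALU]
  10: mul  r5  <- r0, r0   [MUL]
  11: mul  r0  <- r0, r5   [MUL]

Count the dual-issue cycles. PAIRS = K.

[0] i0/i1  ld+sub  -- pair
[1] i2  sll  -- RAW+WAW r0
[2] i3/i4  sub+mulh  -- pair
[3] i5  and  -- WAW r0
[4] i6/i7  sub+mul  -- pair
[5] i8/i9  xor+add  -- pair
[6] i10  mul  -- no-port MUL/MUL
[7] i11  mul  -- tail

PAIRS = 4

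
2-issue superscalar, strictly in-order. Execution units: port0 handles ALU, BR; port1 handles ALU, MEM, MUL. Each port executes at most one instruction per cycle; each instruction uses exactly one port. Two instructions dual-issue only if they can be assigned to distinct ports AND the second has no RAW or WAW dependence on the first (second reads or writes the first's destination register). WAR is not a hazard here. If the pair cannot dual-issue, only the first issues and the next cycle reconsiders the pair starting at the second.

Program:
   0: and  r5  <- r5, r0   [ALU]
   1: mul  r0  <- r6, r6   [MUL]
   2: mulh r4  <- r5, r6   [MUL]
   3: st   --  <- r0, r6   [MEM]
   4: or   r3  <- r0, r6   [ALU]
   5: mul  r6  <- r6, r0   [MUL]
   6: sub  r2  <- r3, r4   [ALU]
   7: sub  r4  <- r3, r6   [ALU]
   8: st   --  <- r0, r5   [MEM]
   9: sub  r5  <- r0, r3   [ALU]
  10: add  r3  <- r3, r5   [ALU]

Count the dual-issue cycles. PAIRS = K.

#0 head=0: and;mul i0,i1 dual
#1 head=2: mulh i2 no-port MUL/MEM
#2 head=3: st;or i3,i4 dual
#3 head=5: mul;sub i5,i6 dual
#4 head=7: sub;st i7,i8 dual
#5 head=9: sub i9 RAW r5
#6 head=10: add i10 tail

PAIRS = 4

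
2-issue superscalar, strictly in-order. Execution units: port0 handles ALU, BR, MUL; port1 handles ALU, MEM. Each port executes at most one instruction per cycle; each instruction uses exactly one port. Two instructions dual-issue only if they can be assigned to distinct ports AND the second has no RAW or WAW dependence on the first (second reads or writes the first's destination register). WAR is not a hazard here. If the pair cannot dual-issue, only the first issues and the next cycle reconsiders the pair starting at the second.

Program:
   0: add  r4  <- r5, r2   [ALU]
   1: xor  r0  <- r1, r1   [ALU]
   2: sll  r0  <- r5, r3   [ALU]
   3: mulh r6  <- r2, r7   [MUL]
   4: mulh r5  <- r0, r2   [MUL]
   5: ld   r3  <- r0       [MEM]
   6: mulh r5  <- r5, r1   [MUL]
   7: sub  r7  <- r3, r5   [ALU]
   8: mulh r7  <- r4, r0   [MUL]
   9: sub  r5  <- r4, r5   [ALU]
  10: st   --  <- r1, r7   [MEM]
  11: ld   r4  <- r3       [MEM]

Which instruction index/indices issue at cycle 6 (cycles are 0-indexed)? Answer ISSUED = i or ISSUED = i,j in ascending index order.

[0] i0,i1  add.ALU;xor.ALU  -- dual
[1] i2,i3  sll.ALU;mulh.MUL  -- dual
[2] i4,i5  mulh.MUL;ld.MEM  -- dual
[3] i6  mulh.MUL  -- RAW r5
[4] i7  sub.ALU  -- WAW r7
[5] i8,i9  mulh.MUL;sub.ALU  -- dual
[6] i10  st.MEM  -- no-port MEM/MEM
[7] i11  ld.MEM  -- tail

ISSUED = 10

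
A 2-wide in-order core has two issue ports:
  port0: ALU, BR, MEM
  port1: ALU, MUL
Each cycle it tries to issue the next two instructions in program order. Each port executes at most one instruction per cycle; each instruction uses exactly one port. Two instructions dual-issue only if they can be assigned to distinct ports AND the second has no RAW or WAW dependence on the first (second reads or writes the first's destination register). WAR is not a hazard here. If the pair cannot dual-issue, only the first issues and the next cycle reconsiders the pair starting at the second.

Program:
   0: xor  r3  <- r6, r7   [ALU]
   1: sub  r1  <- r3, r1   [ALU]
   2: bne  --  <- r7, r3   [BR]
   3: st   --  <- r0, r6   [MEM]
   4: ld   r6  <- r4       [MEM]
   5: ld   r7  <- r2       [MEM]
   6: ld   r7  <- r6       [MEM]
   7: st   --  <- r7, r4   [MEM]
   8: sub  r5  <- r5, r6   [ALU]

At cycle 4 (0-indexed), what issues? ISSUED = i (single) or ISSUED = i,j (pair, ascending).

[0] i0  xor  -- RAW r3
[1] i1/i2  sub/bne  -- 2-wide
[2] i3  st  -- no-port MEM/MEM
[3] i4  ld  -- no-port MEM/MEM
[4] i5  ld  -- no-port MEM/MEM
[5] i6  ld  -- no-port MEM/MEM
[6] i7/i8  st/sub  -- 2-wide

ISSUED = 5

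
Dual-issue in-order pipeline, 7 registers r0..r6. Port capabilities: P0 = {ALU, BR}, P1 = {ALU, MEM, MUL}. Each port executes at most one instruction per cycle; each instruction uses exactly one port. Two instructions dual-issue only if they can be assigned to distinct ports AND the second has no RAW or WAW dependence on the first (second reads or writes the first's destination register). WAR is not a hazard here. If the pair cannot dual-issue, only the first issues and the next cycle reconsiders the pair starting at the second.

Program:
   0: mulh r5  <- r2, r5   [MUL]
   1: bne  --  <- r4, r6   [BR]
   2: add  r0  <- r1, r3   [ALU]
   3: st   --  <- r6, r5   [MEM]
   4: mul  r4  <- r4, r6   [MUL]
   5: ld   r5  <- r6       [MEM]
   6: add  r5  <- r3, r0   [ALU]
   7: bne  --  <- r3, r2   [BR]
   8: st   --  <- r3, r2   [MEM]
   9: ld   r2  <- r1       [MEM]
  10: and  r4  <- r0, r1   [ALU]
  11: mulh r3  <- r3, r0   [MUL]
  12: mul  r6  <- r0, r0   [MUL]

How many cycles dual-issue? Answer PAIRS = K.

PAIRS = 4

c0: i0+i1 mulh.MUL/bne.BR  pair
c1: i2+i3 add.ALU/st.MEM  pair
c2: i4 mul.MUL  no-port MUL/MEM
c3: i5 ld.MEM  WAW r5
c4: i6+i7 add.ALU/bne.BR  pair
c5: i8 st.MEM  no-port MEM/MEM
c6: i9+i10 ld.MEM/and.ALU  pair
c7: i11 mulh.MUL  no-port MUL/MUL
c8: i12 mul.MUL  tail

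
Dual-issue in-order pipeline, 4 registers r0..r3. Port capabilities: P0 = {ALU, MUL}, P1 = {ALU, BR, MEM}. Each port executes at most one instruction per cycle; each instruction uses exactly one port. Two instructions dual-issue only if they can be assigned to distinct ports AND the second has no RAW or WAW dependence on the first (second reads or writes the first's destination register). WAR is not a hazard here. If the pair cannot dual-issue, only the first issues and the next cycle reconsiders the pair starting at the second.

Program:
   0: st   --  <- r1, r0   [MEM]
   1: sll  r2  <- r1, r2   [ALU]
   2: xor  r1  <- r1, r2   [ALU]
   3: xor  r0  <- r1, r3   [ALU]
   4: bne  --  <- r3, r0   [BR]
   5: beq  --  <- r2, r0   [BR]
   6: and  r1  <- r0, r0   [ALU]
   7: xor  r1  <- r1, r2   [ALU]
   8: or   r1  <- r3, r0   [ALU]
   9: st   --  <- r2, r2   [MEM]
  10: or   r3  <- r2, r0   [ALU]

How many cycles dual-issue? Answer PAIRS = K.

0. st.MEM+sll.ALU @i0/i1  | 2-wide
1. xor.ALU @i2  | RAW r1
2. xor.ALU @i3  | RAW r0
3. bne.BR @i4  | no-port BR/BR
4. beq.BR+and.ALU @i5/i6  | 2-wide
5. xor.ALU @i7  | WAW r1
6. or.ALU+st.MEM @i8/i9  | 2-wide
7. or.ALU @i10  | tail

PAIRS = 3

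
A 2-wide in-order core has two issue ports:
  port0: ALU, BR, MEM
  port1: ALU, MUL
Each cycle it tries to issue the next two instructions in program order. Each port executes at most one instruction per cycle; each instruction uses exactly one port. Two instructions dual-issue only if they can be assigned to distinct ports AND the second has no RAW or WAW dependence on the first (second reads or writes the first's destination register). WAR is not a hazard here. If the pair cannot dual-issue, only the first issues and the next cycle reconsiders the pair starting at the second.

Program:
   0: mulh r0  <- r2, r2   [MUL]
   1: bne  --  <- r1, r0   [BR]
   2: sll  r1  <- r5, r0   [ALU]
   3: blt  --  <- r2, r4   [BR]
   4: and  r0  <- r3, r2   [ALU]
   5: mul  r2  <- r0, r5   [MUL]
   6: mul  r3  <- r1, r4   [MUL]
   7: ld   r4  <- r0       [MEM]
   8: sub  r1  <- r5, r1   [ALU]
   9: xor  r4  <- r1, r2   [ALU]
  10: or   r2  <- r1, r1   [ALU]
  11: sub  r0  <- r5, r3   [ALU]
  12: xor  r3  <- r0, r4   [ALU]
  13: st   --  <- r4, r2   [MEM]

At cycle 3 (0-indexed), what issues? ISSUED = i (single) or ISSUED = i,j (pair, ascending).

ISSUED = 5

[0] i0  mulh.MUL  -- RAW r0
[1] i1+i2  bne.BR/sll.ALU  -- dual
[2] i3+i4  blt.BR/and.ALU  -- dual
[3] i5  mul.MUL  -- no-port MUL/MUL
[4] i6+i7  mul.MUL/ld.MEM  -- dual
[5] i8  sub.ALU  -- RAW r1
[6] i9+i10  xor.ALU/or.ALU  -- dual
[7] i11  sub.ALU  -- RAW r0
[8] i12+i13  xor.ALU/st.MEM  -- dual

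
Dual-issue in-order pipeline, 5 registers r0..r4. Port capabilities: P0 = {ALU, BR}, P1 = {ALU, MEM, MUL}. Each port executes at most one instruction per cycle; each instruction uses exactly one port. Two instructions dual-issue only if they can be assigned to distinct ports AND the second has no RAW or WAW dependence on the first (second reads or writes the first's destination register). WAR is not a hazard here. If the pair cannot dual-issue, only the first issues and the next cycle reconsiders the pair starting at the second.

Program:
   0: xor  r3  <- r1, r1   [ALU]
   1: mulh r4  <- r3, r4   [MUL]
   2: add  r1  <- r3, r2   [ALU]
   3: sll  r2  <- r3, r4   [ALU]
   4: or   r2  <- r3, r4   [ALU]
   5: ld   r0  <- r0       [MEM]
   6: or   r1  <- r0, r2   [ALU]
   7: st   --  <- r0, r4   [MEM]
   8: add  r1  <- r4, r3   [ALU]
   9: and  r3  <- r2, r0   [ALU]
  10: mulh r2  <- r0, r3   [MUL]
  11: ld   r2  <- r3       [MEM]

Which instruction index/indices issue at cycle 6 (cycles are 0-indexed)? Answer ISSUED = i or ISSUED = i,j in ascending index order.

ISSUED = 10

t=0 i0:xor ; RAW r3
t=1 i1,i2:mulh add ; pair
t=2 i3:sll ; WAW r2
t=3 i4,i5:or ld ; pair
t=4 i6,i7:or st ; pair
t=5 i8,i9:add and ; pair
t=6 i10:mulh ; no-port MUL/MEM
t=7 i11:ld ; tail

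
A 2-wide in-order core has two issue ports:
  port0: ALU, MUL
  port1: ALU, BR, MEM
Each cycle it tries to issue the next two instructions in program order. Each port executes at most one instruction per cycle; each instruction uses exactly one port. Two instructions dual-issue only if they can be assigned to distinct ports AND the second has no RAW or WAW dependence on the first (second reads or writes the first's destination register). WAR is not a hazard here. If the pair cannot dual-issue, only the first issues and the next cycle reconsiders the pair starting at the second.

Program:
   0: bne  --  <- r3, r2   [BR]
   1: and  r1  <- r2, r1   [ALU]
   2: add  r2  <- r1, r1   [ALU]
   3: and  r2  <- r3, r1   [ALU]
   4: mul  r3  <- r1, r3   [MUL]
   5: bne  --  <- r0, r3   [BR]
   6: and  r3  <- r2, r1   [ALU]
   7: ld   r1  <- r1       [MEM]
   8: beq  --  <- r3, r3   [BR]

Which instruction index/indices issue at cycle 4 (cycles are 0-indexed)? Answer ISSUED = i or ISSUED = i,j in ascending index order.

ISSUED = 7

[0] i0+i1  bne+and  -- pair
[1] i2  add  -- WAW r2
[2] i3+i4  and+mul  -- pair
[3] i5+i6  bne+and  -- pair
[4] i7  ld  -- no-port MEM/BR
[5] i8  beq  -- tail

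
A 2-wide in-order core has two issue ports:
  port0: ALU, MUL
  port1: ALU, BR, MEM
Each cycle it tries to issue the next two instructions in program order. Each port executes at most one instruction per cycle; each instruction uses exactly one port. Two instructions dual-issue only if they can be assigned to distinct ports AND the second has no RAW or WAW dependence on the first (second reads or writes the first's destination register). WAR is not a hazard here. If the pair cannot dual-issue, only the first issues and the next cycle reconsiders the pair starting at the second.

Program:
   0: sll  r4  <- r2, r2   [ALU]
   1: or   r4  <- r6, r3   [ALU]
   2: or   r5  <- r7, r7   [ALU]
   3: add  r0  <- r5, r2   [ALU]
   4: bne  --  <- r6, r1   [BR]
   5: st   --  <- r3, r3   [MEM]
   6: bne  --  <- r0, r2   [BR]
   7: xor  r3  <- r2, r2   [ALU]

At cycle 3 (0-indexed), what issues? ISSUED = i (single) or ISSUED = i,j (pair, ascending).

ISSUED = 5

c0: i0 sll  WAW r4
c1: i1,i2 or;or  2-wide
c2: i3,i4 add;bne  2-wide
c3: i5 st  no-port MEM/BR
c4: i6,i7 bne;xor  2-wide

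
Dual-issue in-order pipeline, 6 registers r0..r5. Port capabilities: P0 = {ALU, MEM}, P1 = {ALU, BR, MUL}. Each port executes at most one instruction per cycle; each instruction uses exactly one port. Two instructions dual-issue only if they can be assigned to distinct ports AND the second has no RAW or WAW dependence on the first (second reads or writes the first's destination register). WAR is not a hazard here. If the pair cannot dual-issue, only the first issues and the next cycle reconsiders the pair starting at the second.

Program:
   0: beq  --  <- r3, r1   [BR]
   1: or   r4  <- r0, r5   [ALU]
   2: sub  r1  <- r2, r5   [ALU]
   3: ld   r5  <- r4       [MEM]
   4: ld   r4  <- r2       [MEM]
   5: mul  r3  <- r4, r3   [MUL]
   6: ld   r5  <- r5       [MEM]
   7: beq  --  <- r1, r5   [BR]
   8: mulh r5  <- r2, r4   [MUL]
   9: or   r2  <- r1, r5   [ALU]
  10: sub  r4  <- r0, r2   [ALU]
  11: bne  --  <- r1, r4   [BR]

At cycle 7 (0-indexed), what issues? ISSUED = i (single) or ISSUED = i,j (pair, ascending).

ISSUED = 10

[0] i0+i1  beq.BR+or.ALU  -- dual
[1] i2+i3  sub.ALU+ld.MEM  -- dual
[2] i4  ld.MEM  -- RAW r4
[3] i5+i6  mul.MUL+ld.MEM  -- dual
[4] i7  beq.BR  -- no-port BR/MUL
[5] i8  mulh.MUL  -- RAW r5
[6] i9  or.ALU  -- RAW r2
[7] i10  sub.ALU  -- RAW r4
[8] i11  bne.BR  -- tail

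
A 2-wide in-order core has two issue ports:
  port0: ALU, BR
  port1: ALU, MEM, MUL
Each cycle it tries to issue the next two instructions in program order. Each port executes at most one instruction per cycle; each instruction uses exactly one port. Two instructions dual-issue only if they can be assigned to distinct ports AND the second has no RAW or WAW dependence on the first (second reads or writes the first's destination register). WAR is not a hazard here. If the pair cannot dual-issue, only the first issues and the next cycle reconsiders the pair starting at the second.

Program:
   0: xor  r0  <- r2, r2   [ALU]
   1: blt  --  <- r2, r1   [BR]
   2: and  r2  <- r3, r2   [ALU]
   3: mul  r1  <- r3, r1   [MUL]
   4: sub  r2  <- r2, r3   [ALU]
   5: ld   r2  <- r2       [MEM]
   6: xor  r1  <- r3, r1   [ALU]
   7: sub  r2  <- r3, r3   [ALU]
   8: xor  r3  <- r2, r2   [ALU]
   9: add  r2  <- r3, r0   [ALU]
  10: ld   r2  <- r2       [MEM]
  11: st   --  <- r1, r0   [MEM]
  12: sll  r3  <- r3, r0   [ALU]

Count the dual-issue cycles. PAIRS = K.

PAIRS = 4

  cy0 -> i0,i1 (xor.ALU blt.BR) pair
  cy1 -> i2,i3 (and.ALU mul.MUL) pair
  cy2 -> i4 (sub.ALU) RAW+WAW r2
  cy3 -> i5,i6 (ld.MEM xor.ALU) pair
  cy4 -> i7 (sub.ALU) RAW r2
  cy5 -> i8 (xor.ALU) RAW r3
  cy6 -> i9 (add.ALU) RAW+WAW r2
  cy7 -> i10 (ld.MEM) no-port MEM/MEM
  cy8 -> i11,i12 (st.MEM sll.ALU) pair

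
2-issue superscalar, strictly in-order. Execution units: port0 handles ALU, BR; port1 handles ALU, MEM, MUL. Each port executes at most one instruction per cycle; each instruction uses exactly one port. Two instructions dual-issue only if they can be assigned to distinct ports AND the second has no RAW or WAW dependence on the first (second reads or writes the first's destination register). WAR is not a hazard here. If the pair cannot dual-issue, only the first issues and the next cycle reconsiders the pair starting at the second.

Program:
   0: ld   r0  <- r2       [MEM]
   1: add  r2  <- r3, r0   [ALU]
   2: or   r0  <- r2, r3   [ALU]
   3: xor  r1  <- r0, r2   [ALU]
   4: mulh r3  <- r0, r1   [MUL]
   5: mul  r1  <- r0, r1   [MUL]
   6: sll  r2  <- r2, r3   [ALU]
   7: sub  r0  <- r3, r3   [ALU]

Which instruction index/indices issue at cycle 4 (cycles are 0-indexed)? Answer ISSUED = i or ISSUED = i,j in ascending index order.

  cy0 -> i0 (ld) RAW r0
  cy1 -> i1 (add) RAW r2
  cy2 -> i2 (or) RAW r0
  cy3 -> i3 (xor) RAW r1
  cy4 -> i4 (mulh) no-port MUL/MUL
  cy5 -> i5&i6 (mul/sll) 2-wide
  cy6 -> i7 (sub) tail

ISSUED = 4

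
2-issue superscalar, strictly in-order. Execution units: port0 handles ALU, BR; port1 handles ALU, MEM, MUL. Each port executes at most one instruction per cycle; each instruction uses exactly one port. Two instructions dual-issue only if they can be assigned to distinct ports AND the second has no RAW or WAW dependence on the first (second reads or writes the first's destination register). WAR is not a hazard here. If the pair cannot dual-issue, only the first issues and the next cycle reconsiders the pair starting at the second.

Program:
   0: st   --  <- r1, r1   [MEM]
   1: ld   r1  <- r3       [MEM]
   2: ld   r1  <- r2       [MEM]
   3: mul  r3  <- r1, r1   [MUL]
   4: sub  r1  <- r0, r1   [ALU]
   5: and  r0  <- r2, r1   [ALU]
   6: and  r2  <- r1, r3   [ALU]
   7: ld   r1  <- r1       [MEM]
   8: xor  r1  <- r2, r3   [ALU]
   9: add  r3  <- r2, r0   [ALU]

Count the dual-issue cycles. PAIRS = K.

PAIRS = 3

[0] i0  st.MEM  -- no-port MEM/MEM
[1] i1  ld.MEM  -- no-port MEM/MEM
[2] i2  ld.MEM  -- no-port MEM/MUL
[3] i3/i4  mul.MUL+sub.ALU  -- pair
[4] i5/i6  and.ALU+and.ALU  -- pair
[5] i7  ld.MEM  -- WAW r1
[6] i8/i9  xor.ALU+add.ALU  -- pair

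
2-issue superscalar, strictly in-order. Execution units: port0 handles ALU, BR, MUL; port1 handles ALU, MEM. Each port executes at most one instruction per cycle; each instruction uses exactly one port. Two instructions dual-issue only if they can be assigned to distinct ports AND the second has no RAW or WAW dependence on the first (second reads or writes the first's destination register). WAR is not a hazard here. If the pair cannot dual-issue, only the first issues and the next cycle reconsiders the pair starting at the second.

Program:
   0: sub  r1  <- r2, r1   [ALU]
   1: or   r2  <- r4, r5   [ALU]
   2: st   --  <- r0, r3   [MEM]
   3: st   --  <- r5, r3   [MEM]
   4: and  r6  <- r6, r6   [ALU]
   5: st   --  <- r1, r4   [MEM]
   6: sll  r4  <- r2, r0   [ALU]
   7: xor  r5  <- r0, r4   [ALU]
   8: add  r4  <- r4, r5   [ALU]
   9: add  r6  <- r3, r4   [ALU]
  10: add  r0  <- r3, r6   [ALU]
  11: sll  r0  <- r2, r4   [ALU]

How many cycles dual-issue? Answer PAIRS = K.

PAIRS = 3

t=0 i0,i1:sub.ALU/or.ALU ; pair
t=1 i2:st.MEM ; no-port MEM/MEM
t=2 i3,i4:st.MEM/and.ALU ; pair
t=3 i5,i6:st.MEM/sll.ALU ; pair
t=4 i7:xor.ALU ; RAW r5
t=5 i8:add.ALU ; RAW r4
t=6 i9:add.ALU ; RAW r6
t=7 i10:add.ALU ; WAW r0
t=8 i11:sll.ALU ; tail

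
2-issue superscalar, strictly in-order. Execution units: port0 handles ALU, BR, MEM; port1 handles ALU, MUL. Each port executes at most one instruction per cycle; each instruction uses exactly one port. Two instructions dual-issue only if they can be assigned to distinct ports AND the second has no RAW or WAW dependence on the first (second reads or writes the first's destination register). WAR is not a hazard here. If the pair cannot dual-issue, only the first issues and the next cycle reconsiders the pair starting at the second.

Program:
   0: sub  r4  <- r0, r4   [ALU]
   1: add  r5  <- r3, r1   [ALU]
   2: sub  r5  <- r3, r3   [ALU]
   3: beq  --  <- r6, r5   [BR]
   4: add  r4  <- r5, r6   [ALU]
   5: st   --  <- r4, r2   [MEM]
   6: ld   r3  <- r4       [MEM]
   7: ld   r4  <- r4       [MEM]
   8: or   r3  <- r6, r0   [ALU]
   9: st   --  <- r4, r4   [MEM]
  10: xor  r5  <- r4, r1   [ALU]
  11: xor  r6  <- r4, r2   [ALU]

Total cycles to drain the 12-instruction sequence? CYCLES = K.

CYCLES = 8

0. sub.ALU add.ALU @i0/i1  | pair
1. sub.ALU @i2  | RAW r5
2. beq.BR add.ALU @i3/i4  | pair
3. st.MEM @i5  | no-port MEM/MEM
4. ld.MEM @i6  | no-port MEM/MEM
5. ld.MEM or.ALU @i7/i8  | pair
6. st.MEM xor.ALU @i9/i10  | pair
7. xor.ALU @i11  | tail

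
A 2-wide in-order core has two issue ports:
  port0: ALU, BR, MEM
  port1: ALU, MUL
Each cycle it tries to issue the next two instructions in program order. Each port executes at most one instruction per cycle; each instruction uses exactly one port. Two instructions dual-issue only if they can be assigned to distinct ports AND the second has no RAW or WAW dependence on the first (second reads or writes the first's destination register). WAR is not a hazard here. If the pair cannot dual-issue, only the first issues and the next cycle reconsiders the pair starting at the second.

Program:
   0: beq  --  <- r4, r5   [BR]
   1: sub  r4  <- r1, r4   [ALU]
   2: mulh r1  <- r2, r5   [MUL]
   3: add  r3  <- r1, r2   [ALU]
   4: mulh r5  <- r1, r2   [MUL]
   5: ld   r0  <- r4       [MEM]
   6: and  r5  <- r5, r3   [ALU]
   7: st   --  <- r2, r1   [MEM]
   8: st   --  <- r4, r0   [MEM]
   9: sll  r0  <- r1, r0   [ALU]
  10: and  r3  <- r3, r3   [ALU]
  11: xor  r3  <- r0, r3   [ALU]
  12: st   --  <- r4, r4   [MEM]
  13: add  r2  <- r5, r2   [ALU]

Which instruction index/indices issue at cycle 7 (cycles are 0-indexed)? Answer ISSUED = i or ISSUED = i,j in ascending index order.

  cy0 -> i0+i1 (beq.BR/sub.ALU) pair
  cy1 -> i2 (mulh.MUL) RAW r1
  cy2 -> i3+i4 (add.ALU/mulh.MUL) pair
  cy3 -> i5+i6 (ld.MEM/and.ALU) pair
  cy4 -> i7 (st.MEM) no-port MEM/MEM
  cy5 -> i8+i9 (st.MEM/sll.ALU) pair
  cy6 -> i10 (and.ALU) RAW+WAW r3
  cy7 -> i11+i12 (xor.ALU/st.MEM) pair
  cy8 -> i13 (add.ALU) tail

ISSUED = 11,12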